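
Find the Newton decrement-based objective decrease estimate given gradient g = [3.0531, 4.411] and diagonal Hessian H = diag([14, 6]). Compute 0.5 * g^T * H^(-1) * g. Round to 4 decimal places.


Step 1: H is diagonal, so H^(-1) * g = [0.2181, 0.7352].
Step 2: g^T H^(-1) g = sum_i g_i^2 / H_ii
  = (3.0531)^2/14 + (4.411)^2/6
  = 0.6658 + 3.2428 = 3.9086
Step 3: Objective decrease = 0.5 * g^T H^(-1) g = 1.9543


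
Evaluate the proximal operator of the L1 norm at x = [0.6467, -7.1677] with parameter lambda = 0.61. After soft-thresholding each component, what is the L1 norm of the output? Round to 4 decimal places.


Soft-thresholding with lambda = 0.61:
prox(0.6467) = sign(0.6467)*max(|0.6467| - 0.61, 0) = 0.0367
prox(-7.1677) = sign(-7.1677)*max(|-7.1677| - 0.61, 0) = -6.5577
prox(x) = [0.0367, -6.5577]
||prox(x)||_1 = 0.0367 + 6.5577 = 6.5944


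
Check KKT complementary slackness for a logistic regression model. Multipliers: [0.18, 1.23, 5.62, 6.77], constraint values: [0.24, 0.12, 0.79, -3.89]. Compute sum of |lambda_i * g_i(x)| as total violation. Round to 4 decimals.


KKT complementary slackness check:
lambda_1 * g_1 = 0.18 * 0.24 = 0.0432
lambda_2 * g_2 = 1.23 * 0.12 = 0.1476
lambda_3 * g_3 = 5.62 * 0.79 = 4.4398
lambda_4 * g_4 = 6.77 * -3.89 = -26.3353
Total violation = 0.0432 + 0.1476 + 4.4398 + 26.3353 = 30.9659


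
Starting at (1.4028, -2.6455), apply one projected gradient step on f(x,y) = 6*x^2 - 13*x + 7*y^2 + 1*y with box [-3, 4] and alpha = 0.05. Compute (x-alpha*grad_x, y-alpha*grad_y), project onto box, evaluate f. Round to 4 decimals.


Step 1: Compute gradient at (1.4028, -2.6455).
grad_x = 2*6*1.4028 - 13 = 3.8336
grad_y = 2*7*-2.6455 + 1 = -36.037
Step 2: Gradient step.
x_raw = 1.4028 - 0.05*3.8336 = 1.2111
y_raw = -2.6455 - 0.05*-36.037 = -0.8437
Step 3: Project onto [-3, 4].
x_proj = clip(1.2111) = 1.2111
y_proj = clip(-0.8437) = -0.8437
Step 4: Evaluate f.
f(1.2111, -0.8437) = -2.8051


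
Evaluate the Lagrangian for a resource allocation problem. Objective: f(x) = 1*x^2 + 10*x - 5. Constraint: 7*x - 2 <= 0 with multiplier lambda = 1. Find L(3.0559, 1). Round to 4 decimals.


Step 1: Evaluate f(x).
f(3.0559) = 1*3.0559^2 + 10*3.0559 - 5 = 34.8975
Step 2: Evaluate g(x).
g(3.0559) = 7*3.0559 - 2 = 19.3913
Step 3: Compute Lagrangian.
L = 34.8975 + 1*19.3913 = 54.2888


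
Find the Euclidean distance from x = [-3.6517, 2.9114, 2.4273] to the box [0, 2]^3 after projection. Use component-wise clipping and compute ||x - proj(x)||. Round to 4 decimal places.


Project each component onto [0, 2].
clip(-3.6517) = 0.0, clip(2.9114) = 2.0, clip(2.4273) = 2.0
Projection = [0.0, 2.0, 2.0]
Squared diffs: [13.3349, 0.8306, 0.1826]
Distance = sqrt(14.3481) = 3.7879


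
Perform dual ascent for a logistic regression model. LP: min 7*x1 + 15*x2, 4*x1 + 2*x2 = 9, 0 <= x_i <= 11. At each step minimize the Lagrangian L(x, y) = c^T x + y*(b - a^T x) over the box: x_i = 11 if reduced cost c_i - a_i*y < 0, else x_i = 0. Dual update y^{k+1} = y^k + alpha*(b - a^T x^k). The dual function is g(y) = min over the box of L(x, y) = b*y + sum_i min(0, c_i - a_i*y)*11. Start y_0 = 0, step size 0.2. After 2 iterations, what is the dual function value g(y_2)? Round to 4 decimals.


Dual ascent for LP: min 7*x1 + 15*x2, 4*x1 + 2*x2 = 9, 0 <= x_i <= 11
Step 1: y^k = 0.0, reduced costs: (7.0, 15.0)
  x^k = (0.0, 0.0), subgradient = b - a^T x = 9.0
  y^{k+1} = 0.0 + 0.2*9.0 = 1.8
Step 2: y^k = 1.8, reduced costs: (-0.2, 11.4)
  x^k = (11.0, 0.0), subgradient = b - a^T x = -35.0
  y^{k+1} = 1.8 + 0.2*-35.0 = -5.2
Dual objective at y_2 = -5.2: reduced costs (27.8, 25.4), box minimizer x = (0.0, 0.0)
g(y_2) = b*y + (c1 - a1*y)*x1 + (c2 - a2*y)*x2 = 9*(-5.2) + 27.8*0.0 + 25.4*0.0 = -46.8 + 0.0 + 0.0 = -46.8


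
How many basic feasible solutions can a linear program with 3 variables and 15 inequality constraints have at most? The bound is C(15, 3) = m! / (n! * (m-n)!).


Each vertex corresponds to some choice of n active constraints out of m, so the number of vertices is at most C(m, n) = m! / (n!(m-n)!).
m = 15, n = 3
Numerator: 15 * 14 * 13
Denominator: 3! = 6
C(15, 3) = 455


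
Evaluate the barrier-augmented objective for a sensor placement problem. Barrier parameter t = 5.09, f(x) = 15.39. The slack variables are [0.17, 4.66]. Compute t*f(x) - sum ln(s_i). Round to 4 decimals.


Step 1: Compute log-barrier.
ln values: [-1.772, 1.539]
phi = -(-1.772 + 1.539) = 0.2329
Step 2: Compute augmented objective.
t*f(x) = 5.09*15.39 = 78.3351
Total = 78.3351 + 0.2329 = 78.568


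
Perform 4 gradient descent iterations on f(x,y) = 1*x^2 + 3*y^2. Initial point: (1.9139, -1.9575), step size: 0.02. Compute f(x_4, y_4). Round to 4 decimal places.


Gradient descent on f(x,y) = 1*x^2 + 3*y^2.
Starting point: (1.9139, -1.9575), alpha = 0.02
Step 1: grad_x = 2*1*1.9139 = 3.8278, grad_y = 2*3*-1.9575 = -11.745
  x_1 = 1.9139 - 0.02*3.8278 = 1.8373
  y_1 = -1.9575 - 0.02*-11.745 = -1.7226
Step 2: grad_x = 2*1*1.8373 = 3.6747, grad_y = 2*3*-1.7226 = -10.3356
  x_2 = 1.8373 - 0.02*3.6747 = 1.7639
  y_2 = -1.7226 - 0.02*-10.3356 = -1.5159
Step 3: grad_x = 2*1*1.7639 = 3.5277, grad_y = 2*3*-1.5159 = -9.0953
  x_3 = 1.7639 - 0.02*3.5277 = 1.6933
  y_3 = -1.5159 - 0.02*-9.0953 = -1.334
Step 4: grad_x = 2*1*1.6933 = 3.3866, grad_y = 2*3*-1.334 = -8.0039
  x_4 = 1.6933 - 0.02*3.3866 = 1.6256
  y_4 = -1.334 - 0.02*-8.0039 = -1.1739
f(1.6256, -1.1739) = 1*1.6256^2 + 3*(-1.1739)^2 = 6.7766


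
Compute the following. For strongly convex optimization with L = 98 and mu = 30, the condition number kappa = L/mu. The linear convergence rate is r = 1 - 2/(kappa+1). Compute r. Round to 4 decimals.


Step 1: Compute the condition number.
kappa = L/mu = 98/30 = 3.2667
Step 2: Compute the convergence rate.
r = 1 - 2/(kappa + 1) = 1 - 2*mu/(L + mu) = (L - mu)/(L + mu) = 68/128 = 0.5313


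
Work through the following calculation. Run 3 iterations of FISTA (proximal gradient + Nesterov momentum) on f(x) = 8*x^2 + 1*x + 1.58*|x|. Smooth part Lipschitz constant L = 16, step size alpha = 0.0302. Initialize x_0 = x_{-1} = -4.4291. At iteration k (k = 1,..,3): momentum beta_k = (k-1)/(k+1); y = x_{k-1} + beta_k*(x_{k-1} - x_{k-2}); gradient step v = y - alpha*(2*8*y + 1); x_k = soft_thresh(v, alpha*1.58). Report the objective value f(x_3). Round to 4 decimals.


FISTA on f(x) = 8*x^2 + 1*x + 1.58*|x|
L = 16, alpha = 0.0302
Iteration 1: beta = 0.0, y = -4.4291 + 0.0*(-4.4291 + 4.4291) = -4.4291
  grad(y) = -69.8656, v = y - alpha*grad = -2.3192
  prox(v) = soft_thresh(-2.3192, 0.0477) = -2.2714
Iteration 2: beta = 0.3333, y = -2.2714 + 0.3333*(-2.2714 + 4.4291) = -1.5522
  grad(y) = -23.8356, v = y - alpha*grad = -0.8324
  prox(v) = soft_thresh(-0.8324, 0.0477) = -0.7847
Iteration 3: beta = 0.5, y = -0.7847 + 0.5*(-0.7847 + 2.2714) = -0.0413
  grad(y) = 0.3394, v = y - alpha*grad = -0.0515
  prox(v) = soft_thresh(-0.0515, 0.0477) = -0.0038
f(x_3) = 8*(-0.0038)^2 + 1*(-0.0038) + 1.58*|-0.0038| = 0.0023


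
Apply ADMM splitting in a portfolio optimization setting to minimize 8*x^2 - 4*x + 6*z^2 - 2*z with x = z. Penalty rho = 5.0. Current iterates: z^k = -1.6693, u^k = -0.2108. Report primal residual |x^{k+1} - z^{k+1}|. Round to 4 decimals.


ADMM iteration with rho = 5.0, z^k = -1.6693, u^k = -0.2108
Step 1: x-update.
Minimize 8*x^2 - 4*x + (5.0/2)*(x + 1.6693 - 0.2108)^2
FOC: (2*8 + 5.0)*x = 4 + 5.0*(-1.6693 + 0.2108)
x^{k+1} = -0.1568
Step 2: z-update.
Minimize 6*z^2 - 2*z + (5.0/2)*(-0.1568 - z - 0.2108)^2
FOC: (2*6 + 5.0)*z = 2 + 5.0*(-0.1568 - 0.2108)
z^{k+1} = 0.0095
Step 3: u-update.
u^{k+1} = -0.2108 - 0.1568 - 0.0095 = -0.3771
Step 4: Primal residual = |-0.1568 - 0.0095| = 0.1663


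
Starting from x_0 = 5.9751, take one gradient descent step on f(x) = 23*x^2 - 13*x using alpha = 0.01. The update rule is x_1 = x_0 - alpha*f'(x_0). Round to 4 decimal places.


We compute the gradient at x_0 and apply the update.
f'(x) = 46*x - 13
f'(5.9751) = 46*5.9751 - 13 = 261.8546
x_1 = 5.9751 - 0.01*261.8546 = 3.3566


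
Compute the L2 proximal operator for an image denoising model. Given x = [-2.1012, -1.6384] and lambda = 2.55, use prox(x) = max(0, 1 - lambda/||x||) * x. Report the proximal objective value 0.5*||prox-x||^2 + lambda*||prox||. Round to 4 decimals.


Step 1: Compute ||x||.
||x|| = 2.6645
Step 2: Compute scaling factor.
scale = max(0, 1 - 2.55/2.6645) = 0.043
Step 3: prox(x) = [-0.0903, -0.0704]
||prox(x)|| = 0.1145
Step 4: Proximal objective.
0.5*||prox-x||^2 = 3.2513
lambda*||prox|| = 0.292
Total = 3.5431


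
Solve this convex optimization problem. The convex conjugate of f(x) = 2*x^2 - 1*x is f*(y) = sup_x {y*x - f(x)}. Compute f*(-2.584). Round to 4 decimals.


f*(y) = sup_x {y*x - a*x^2 - b*x} = sup_x {(y-b)*x - a*x^2}
FOC: (y - b) - 2a*x = 0 => x* = (y - b)/(2a)
x* = (-2.584 + 1)/(2*2) = -0.396
f*(-2.584) = (y-b)^2/(4a) = (-2.584 + 1)^2/(4*2)
= 2.5091/8 = 0.3136


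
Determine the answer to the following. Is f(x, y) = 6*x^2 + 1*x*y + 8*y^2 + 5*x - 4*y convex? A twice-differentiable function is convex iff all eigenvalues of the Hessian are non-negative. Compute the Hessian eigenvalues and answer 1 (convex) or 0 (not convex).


The Hessian of f(x,y) = 6*x^2 + 1*x*y + 8*y^2 + 5*x - 4*y is:
H = [[12, 1], [1, 16]]
Trace = 12 + 16 = 28
Determinant = 12*16 - (1)^2 = 191
Discriminant = (28)^2 - 4*191 = 20.0
Eigenvalues: lambda_1 = 11.7639, lambda_2 = 16.2361
The function is convex.

1


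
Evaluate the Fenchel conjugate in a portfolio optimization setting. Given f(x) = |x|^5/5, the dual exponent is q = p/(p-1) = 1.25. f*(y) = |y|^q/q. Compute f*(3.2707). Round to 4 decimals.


The conjugate exponent q satisfies 1/p + 1/q = 1.
p = 5, so q = 5/(5 - 1) = 1.25
|y|^q = 3.2707^1.25 = 4.3985
f*(3.2707) = 4.3985 / 1.25 = 3.5188


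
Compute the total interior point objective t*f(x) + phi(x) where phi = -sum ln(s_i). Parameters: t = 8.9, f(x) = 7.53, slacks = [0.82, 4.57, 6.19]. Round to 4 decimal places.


Step 1: Compute log-barrier.
ln values: [-0.1985, 1.5195, 1.8229]
phi = -(-0.1985 + 1.5195 + 1.8229) = -3.144
Step 2: Compute augmented objective.
t*f(x) = 8.9*7.53 = 67.017
Total = 67.017 - 3.144 = 63.873


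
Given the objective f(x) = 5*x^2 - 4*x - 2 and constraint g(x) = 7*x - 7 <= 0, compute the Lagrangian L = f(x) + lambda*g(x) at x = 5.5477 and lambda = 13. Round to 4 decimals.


Step 1: Evaluate f(x).
f(5.5477) = 5*5.5477^2 - 4*5.5477 - 2 = 129.6941
Step 2: Evaluate g(x).
g(5.5477) = 7*5.5477 - 7 = 31.8339
Step 3: Compute Lagrangian.
L = 129.6941 + 13*31.8339 = 543.5348


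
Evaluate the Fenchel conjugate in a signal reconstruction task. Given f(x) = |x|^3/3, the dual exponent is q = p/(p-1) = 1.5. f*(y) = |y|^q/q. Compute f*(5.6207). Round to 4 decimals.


The conjugate exponent q satisfies 1/p + 1/q = 1.
p = 3, so q = 3/(3 - 1) = 1.5
|y|^q = 5.6207^1.5 = 13.3256
f*(5.6207) = 13.3256 / 1.5 = 8.8837


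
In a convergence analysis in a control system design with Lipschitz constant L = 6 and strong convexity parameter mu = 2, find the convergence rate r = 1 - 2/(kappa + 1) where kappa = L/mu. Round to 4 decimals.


Step 1: Compute the condition number.
kappa = L/mu = 6/2 = 3.0
Step 2: Compute the convergence rate.
r = 1 - 2/(kappa + 1) = 1 - 2*mu/(L + mu) = (L - mu)/(L + mu) = 4/8 = 0.5


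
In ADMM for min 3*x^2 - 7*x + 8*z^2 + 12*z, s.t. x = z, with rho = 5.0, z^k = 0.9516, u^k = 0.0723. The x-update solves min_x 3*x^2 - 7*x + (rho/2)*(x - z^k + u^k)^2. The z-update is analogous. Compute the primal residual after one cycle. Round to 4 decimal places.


ADMM iteration with rho = 5.0, z^k = 0.9516, u^k = 0.0723
Step 1: x-update.
Minimize 3*x^2 - 7*x + (5.0/2)*(x - 0.9516 + 0.0723)^2
FOC: (2*3 + 5.0)*x = 7 + 5.0*(0.9516 - 0.0723)
x^{k+1} = 1.036
Step 2: z-update.
Minimize 8*z^2 + 12*z + (5.0/2)*(1.036 - z + 0.0723)^2
FOC: (2*8 + 5.0)*z = -12 + 5.0*(1.036 + 0.0723)
z^{k+1} = -0.3075
Step 3: u-update.
u^{k+1} = 0.0723 + 1.036 + 0.3075 = 1.4159
Step 4: Primal residual = |1.036 + 0.3075| = 1.3436


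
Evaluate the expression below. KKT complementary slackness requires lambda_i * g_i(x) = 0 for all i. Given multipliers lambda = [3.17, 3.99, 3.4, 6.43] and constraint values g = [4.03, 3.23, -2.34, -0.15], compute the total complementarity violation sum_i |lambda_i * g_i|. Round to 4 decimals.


KKT complementary slackness check:
lambda_1 * g_1 = 3.17 * 4.03 = 12.7751
lambda_2 * g_2 = 3.99 * 3.23 = 12.8877
lambda_3 * g_3 = 3.4 * -2.34 = -7.956
lambda_4 * g_4 = 6.43 * -0.15 = -0.9645
Total violation = 12.7751 + 12.8877 + 7.956 + 0.9645 = 34.5833


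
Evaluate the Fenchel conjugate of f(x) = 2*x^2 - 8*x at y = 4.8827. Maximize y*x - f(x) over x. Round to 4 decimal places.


f*(y) = sup_x {y*x - a*x^2 - b*x} = sup_x {(y-b)*x - a*x^2}
FOC: (y - b) - 2a*x = 0 => x* = (y - b)/(2a)
x* = (4.8827 + 8)/(2*2) = 3.2207
f*(4.8827) = (y-b)^2/(4a) = (4.8827 + 8)^2/(4*2)
= 165.964/8 = 20.7455


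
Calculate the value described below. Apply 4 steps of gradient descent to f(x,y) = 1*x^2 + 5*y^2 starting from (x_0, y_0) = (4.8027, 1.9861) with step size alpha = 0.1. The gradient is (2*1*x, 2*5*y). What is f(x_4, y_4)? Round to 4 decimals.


Gradient descent on f(x,y) = 1*x^2 + 5*y^2.
Starting point: (4.8027, 1.9861), alpha = 0.1
Step 1: grad_x = 2*1*4.8027 = 9.6054, grad_y = 2*5*1.9861 = 19.861
  x_1 = 4.8027 - 0.1*9.6054 = 3.8422
  y_1 = 1.9861 - 0.1*19.861 = -0.0
Step 2: grad_x = 2*1*3.8422 = 7.6843, grad_y = 2*5*-0.0 = -0.0
  x_2 = 3.8422 - 0.1*7.6843 = 3.0737
  y_2 = -0.0 - 0.1*-0.0 = 0.0
Step 3: grad_x = 2*1*3.0737 = 6.1475, grad_y = 2*5*0.0 = 0.0
  x_3 = 3.0737 - 0.1*6.1475 = 2.459
  y_3 = 0.0 - 0.1*0.0 = 0.0
Step 4: grad_x = 2*1*2.459 = 4.918, grad_y = 2*5*0.0 = 0.0
  x_4 = 2.459 - 0.1*4.918 = 1.9672
  y_4 = 0.0 - 0.1*0.0 = 0.0
f(1.9672, 0.0) = 1*1.9672^2 + 5*0.0^2 = 3.8698


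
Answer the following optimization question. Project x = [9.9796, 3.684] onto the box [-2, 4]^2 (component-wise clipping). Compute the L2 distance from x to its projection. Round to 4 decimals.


Project each component onto [-2, 4].
clip(9.9796) = 4.0, clip(3.684) = 3.684
Projection = [4.0, 3.684]
Squared diffs: [35.7556, 0.0]
Distance = sqrt(35.7556) = 5.9796


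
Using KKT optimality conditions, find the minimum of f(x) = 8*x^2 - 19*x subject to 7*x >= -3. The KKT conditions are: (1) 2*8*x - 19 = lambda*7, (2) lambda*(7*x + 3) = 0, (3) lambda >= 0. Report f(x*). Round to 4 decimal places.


Step 1: Try lambda = 0 (constraint inactive).
Stationarity: 2*8*x - 19 = 0
x* = 19/(2*8) = 1.1875
Check constraint: 7*1.1875 = 8.3125 >= -3 -- satisfied.
Step 2: Compute optimal value.
f(x*) = 8*1.1875^2 - 19*1.1875 = -11.2813


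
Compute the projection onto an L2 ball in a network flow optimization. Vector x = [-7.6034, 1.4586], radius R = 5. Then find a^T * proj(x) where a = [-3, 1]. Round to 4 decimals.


Step 1: Compute ||x|| (intermediates to 6 decimals).
||x|| = sqrt((-7.6034)^2 + 1.4586^2) = 7.742041
Step 2: Project.
Since ||x|| > R, scale = R/||x|| = 5/7.742041 = 0.645825, proj(x) = scale * x
proj(x) = [-4.910466, 0.942]
Step 3: Dot product.
a^T * proj(x) = -3*(-4.910466) + 1*0.942 = 15.6734


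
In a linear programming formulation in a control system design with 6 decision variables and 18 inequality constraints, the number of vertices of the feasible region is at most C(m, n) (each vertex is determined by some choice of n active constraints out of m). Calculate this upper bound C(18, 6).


Each vertex corresponds to some choice of n active constraints out of m, so the number of vertices is at most C(m, n) = m! / (n!(m-n)!).
m = 18, n = 6
Numerator: 18 * 17 * 16 * 15 * 14 * 13
Denominator: 6! = 720
C(18, 6) = 18564


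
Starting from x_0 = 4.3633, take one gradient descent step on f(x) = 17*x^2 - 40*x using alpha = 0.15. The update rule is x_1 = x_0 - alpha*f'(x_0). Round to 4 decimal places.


We compute the gradient at x_0 and apply the update.
f'(x) = 34*x - 40
f'(4.3633) = 34*4.3633 - 40 = 108.3522
x_1 = 4.3633 - 0.15*108.3522 = -11.8895


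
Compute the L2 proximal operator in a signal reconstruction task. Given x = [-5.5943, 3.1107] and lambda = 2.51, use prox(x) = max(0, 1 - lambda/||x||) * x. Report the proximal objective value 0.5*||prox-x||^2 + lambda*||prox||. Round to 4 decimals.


Step 1: Compute ||x||.
||x|| = 6.401
Step 2: Compute scaling factor.
scale = max(0, 1 - 2.51/6.401) = 0.6079
Step 3: prox(x) = [-3.4006, 1.8909]
||prox(x)|| = 3.891
Step 4: Proximal objective.
0.5*||prox-x||^2 = 3.1501
lambda*||prox|| = 9.7664
Total = 12.9164


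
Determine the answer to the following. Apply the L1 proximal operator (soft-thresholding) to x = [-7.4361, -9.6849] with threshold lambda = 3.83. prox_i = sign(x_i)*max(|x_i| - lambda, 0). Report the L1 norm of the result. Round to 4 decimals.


Soft-thresholding with lambda = 3.83:
prox(-7.4361) = sign(-7.4361)*max(|-7.4361| - 3.83, 0) = -3.6061
prox(-9.6849) = sign(-9.6849)*max(|-9.6849| - 3.83, 0) = -5.8549
prox(x) = [-3.6061, -5.8549]
||prox(x)||_1 = 3.6061 + 5.8549 = 9.461


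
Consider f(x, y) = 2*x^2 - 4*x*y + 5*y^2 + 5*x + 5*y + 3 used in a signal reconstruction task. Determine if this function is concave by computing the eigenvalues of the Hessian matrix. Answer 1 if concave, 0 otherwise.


The Hessian of f(x,y) = 2*x^2 - 4*x*y + 5*y^2 + 5*x + 5*y + 3 is:
H = [[4, -4], [-4, 10]]
Trace = 4 + 10 = 14
Determinant = 4*10 - (-4)^2 = 24
Discriminant = (14)^2 - 4*24 = 100.0
Eigenvalues: lambda_1 = 2.0, lambda_2 = 12.0
The function is not concave.

0


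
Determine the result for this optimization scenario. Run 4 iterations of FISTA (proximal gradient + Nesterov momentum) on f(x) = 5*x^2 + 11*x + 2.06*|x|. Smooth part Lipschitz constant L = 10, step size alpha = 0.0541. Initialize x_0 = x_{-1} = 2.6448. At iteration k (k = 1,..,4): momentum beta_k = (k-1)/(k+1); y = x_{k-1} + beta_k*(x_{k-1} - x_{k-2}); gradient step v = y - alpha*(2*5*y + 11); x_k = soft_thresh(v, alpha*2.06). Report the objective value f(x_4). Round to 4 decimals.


FISTA on f(x) = 5*x^2 + 11*x + 2.06*|x|
L = 10, alpha = 0.0541
Iteration 1: beta = 0.0, y = 2.6448 + 0.0*(2.6448 - 2.6448) = 2.6448
  grad(y) = 37.448, v = y - alpha*grad = 0.6189
  prox(v) = soft_thresh(0.6189, 0.1114) = 0.5074
Iteration 2: beta = 0.3333, y = 0.5074 + 0.3333*(0.5074 - 2.6448) = -0.205
  grad(y) = 8.9496, v = y - alpha*grad = -0.6892
  prox(v) = soft_thresh(-0.6892, 0.1114) = -0.5778
Iteration 3: beta = 0.5, y = -0.5778 + 0.5*(-0.5778 - 0.5074) = -1.1204
  grad(y) = -0.2036, v = y - alpha*grad = -1.1093
  prox(v) = soft_thresh(-1.1093, 0.1114) = -0.9979
Iteration 4: beta = 0.6, y = -0.9979 + 0.6*(-0.9979 + 0.5778) = -1.25
  grad(y) = -1.4998, v = y - alpha*grad = -1.1688
  prox(v) = soft_thresh(-1.1688, 0.1114) = -1.0574
f(x_4) = 5*(-1.0574)^2 + 11*(-1.0574) + 2.06*|-1.0574| = -3.8627


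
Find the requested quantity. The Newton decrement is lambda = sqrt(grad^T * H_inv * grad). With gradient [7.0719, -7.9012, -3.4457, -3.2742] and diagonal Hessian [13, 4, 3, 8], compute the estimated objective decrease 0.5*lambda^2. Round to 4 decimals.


Step 1: H is diagonal, so H^(-1) * g = [0.544, -1.9753, -1.1486, -0.4093].
Step 2: g^T H^(-1) g = sum_i g_i^2 / H_ii
  = (7.0719)^2/13 + (-7.9012)^2/4 + (-3.4457)^2/3 + (-3.2742)^2/8
  = 3.8471 + 15.6072 + 3.9576 + 1.34 = 24.752
Step 3: Objective decrease = 0.5 * g^T H^(-1) g = 12.376


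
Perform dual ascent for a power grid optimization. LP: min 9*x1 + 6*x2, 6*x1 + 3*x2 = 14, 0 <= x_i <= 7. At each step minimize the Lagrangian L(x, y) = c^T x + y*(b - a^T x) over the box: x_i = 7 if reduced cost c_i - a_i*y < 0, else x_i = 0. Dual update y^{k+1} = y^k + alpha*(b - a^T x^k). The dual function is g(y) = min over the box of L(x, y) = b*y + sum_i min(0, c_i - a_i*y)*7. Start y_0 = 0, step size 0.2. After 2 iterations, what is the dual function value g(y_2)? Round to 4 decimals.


Dual ascent for LP: min 9*x1 + 6*x2, 6*x1 + 3*x2 = 14, 0 <= x_i <= 7
Step 1: y^k = 0.0, reduced costs: (9.0, 6.0)
  x^k = (0.0, 0.0), subgradient = b - a^T x = 14.0
  y^{k+1} = 0.0 + 0.2*14.0 = 2.8
Step 2: y^k = 2.8, reduced costs: (-7.8, -2.4)
  x^k = (7.0, 7.0), subgradient = b - a^T x = -49.0
  y^{k+1} = 2.8 + 0.2*-49.0 = -7.0
Dual objective at y_2 = -7.0: reduced costs (51.0, 27.0), box minimizer x = (0.0, 0.0)
g(y_2) = b*y + (c1 - a1*y)*x1 + (c2 - a2*y)*x2 = 14*(-7.0) + 51.0*0.0 + 27.0*0.0 = -98.0 + 0.0 + 0.0 = -98.0


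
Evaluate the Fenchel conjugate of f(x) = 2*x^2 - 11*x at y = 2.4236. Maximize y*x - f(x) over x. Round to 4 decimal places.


f*(y) = sup_x {y*x - a*x^2 - b*x} = sup_x {(y-b)*x - a*x^2}
FOC: (y - b) - 2a*x = 0 => x* = (y - b)/(2a)
x* = (2.4236 + 11)/(2*2) = 3.3559
f*(2.4236) = (y-b)^2/(4a) = (2.4236 + 11)^2/(4*2)
= 180.193/8 = 22.5241


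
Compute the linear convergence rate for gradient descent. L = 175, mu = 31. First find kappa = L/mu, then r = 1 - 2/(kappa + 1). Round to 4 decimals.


Step 1: Compute the condition number.
kappa = L/mu = 175/31 = 5.6452
Step 2: Compute the convergence rate.
r = 1 - 2/(kappa + 1) = 1 - 2*mu/(L + mu) = (L - mu)/(L + mu) = 144/206 = 0.699


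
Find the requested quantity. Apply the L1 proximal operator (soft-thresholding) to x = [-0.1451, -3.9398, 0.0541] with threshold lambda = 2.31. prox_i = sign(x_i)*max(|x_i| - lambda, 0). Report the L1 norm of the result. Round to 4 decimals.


Soft-thresholding with lambda = 2.31:
prox(-0.1451) = sign(-0.1451)*max(|-0.1451| - 2.31, 0) = 0.0
prox(-3.9398) = sign(-3.9398)*max(|-3.9398| - 2.31, 0) = -1.6298
prox(0.0541) = sign(0.0541)*max(|0.0541| - 2.31, 0) = 0.0
prox(x) = [0.0, -1.6298, 0.0]
||prox(x)||_1 = 0.0 + 1.6298 + 0.0 = 1.6298


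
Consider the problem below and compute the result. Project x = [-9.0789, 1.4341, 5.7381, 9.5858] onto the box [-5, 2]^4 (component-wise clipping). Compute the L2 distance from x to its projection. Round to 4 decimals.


Project each component onto [-5, 2].
clip(-9.0789) = -5.0, clip(1.4341) = 1.4341, clip(5.7381) = 2.0, clip(9.5858) = 2.0
Projection = [-5.0, 1.4341, 2.0, 2.0]
Squared diffs: [16.6374, 0.0, 13.9734, 57.5444]
Distance = sqrt(88.1552) = 9.3891


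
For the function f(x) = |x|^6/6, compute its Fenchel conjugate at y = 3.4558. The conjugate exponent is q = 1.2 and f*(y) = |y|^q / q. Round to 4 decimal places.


The conjugate exponent q satisfies 1/p + 1/q = 1.
p = 6, so q = 6/(6 - 1) = 1.2
|y|^q = 3.4558^1.2 = 4.4285
f*(3.4558) = 4.4285 / 1.2 = 3.6904


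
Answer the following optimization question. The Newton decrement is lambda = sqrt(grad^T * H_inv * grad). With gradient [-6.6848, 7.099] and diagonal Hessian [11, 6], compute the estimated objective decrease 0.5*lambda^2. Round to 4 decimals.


Step 1: H is diagonal, so H^(-1) * g = [-0.6077, 1.1832].
Step 2: g^T H^(-1) g = sum_i g_i^2 / H_ii
  = (-6.6848)^2/11 + (7.099)^2/6
  = 4.0624 + 8.3993 = 12.4617
Step 3: Objective decrease = 0.5 * g^T H^(-1) g = 6.2309


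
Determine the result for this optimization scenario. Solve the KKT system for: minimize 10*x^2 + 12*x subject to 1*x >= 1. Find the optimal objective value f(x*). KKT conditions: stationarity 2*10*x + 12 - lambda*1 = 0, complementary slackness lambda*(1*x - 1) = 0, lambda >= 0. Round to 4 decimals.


Step 1: Try lambda = 0 (constraint inactive).
x_unc = -12/(2*10) = -0.6
Check: 1*-0.6 = -0.6 < 1 -- violated!
Step 2: Constraint must be active: 1*x = 1
x* = 1/1 = 1.0
lambda = (2*10*1.0 + 12)/1 = 32.0
Step 3: Compute optimal value.
f(x*) = 10*1.0^2 + 12*1.0 = 22.0


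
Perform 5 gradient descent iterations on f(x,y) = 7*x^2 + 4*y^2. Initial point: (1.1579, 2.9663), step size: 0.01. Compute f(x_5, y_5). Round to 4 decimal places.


Gradient descent on f(x,y) = 7*x^2 + 4*y^2.
Starting point: (1.1579, 2.9663), alpha = 0.01
Step 1: grad_x = 2*7*1.1579 = 16.2106, grad_y = 2*4*2.9663 = 23.7304
  x_1 = 1.1579 - 0.01*16.2106 = 0.9958
  y_1 = 2.9663 - 0.01*23.7304 = 2.729
Step 2: grad_x = 2*7*0.9958 = 13.9411, grad_y = 2*4*2.729 = 21.832
  x_2 = 0.9958 - 0.01*13.9411 = 0.8564
  y_2 = 2.729 - 0.01*21.832 = 2.5107
Step 3: grad_x = 2*7*0.8564 = 11.9894, grad_y = 2*4*2.5107 = 20.0854
  x_3 = 0.8564 - 0.01*11.9894 = 0.7365
  y_3 = 2.5107 - 0.01*20.0854 = 2.3098
Step 4: grad_x = 2*7*0.7365 = 10.3108, grad_y = 2*4*2.3098 = 18.4786
  x_4 = 0.7365 - 0.01*10.3108 = 0.6334
  y_4 = 2.3098 - 0.01*18.4786 = 2.125
Step 5: grad_x = 2*7*0.6334 = 8.8673, grad_y = 2*4*2.125 = 17.0003
  x_5 = 0.6334 - 0.01*8.8673 = 0.5447
  y_5 = 2.125 - 0.01*17.0003 = 1.955
f(0.5447, 1.955) = 7*0.5447^2 + 4*1.955^2 = 17.3656


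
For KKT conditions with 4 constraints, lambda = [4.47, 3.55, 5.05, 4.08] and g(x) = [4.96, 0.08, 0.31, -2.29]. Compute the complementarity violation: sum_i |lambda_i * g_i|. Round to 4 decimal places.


KKT complementary slackness check:
lambda_1 * g_1 = 4.47 * 4.96 = 22.1712
lambda_2 * g_2 = 3.55 * 0.08 = 0.284
lambda_3 * g_3 = 5.05 * 0.31 = 1.5655
lambda_4 * g_4 = 4.08 * -2.29 = -9.3432
Total violation = 22.1712 + 0.284 + 1.5655 + 9.3432 = 33.3639


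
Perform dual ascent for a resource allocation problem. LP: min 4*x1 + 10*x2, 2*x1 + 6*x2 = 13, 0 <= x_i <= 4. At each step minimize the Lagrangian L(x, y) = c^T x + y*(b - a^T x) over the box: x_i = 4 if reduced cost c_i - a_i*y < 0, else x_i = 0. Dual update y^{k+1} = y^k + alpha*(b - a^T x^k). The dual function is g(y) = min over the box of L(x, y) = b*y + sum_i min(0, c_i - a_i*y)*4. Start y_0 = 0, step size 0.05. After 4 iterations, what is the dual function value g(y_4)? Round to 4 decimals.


Dual ascent for LP: min 4*x1 + 10*x2, 2*x1 + 6*x2 = 13, 0 <= x_i <= 4
Step 1: y^k = 0.0, reduced costs: (4.0, 10.0)
  x^k = (0.0, 0.0), subgradient = b - a^T x = 13.0
  y^{k+1} = 0.0 + 0.05*13.0 = 0.65
Step 2: y^k = 0.65, reduced costs: (2.7, 6.1)
  x^k = (0.0, 0.0), subgradient = b - a^T x = 13.0
  y^{k+1} = 0.65 + 0.05*13.0 = 1.3
Step 3: y^k = 1.3, reduced costs: (1.4, 2.2)
  x^k = (0.0, 0.0), subgradient = b - a^T x = 13.0
  y^{k+1} = 1.3 + 0.05*13.0 = 1.95
Step 4: y^k = 1.95, reduced costs: (0.1, -1.7)
  x^k = (0.0, 4.0), subgradient = b - a^T x = -11.0
  y^{k+1} = 1.95 + 0.05*-11.0 = 1.4
Dual objective at y_4 = 1.4: reduced costs (1.2, 1.6), box minimizer x = (0.0, 0.0)
g(y_4) = b*y + (c1 - a1*y)*x1 + (c2 - a2*y)*x2 = 13*1.4 + 1.2*0.0 + 1.6*0.0 = 18.2 + 0.0 + 0.0 = 18.2


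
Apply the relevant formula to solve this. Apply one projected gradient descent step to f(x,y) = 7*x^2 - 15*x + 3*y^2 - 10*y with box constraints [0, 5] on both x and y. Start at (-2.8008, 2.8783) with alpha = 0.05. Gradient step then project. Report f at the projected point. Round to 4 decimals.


Step 1: Compute gradient at (-2.8008, 2.8783).
grad_x = 2*7*-2.8008 - 15 = -54.2112
grad_y = 2*3*2.8783 - 10 = 7.2698
Step 2: Gradient step.
x_raw = -2.8008 - 0.05*-54.2112 = -0.0902
y_raw = 2.8783 - 0.05*7.2698 = 2.5148
Step 3: Project onto [0, 5].
x_proj = clip(-0.0902) = 0.0
y_proj = clip(2.5148) = 2.5148
Step 4: Evaluate f.
f(0.0, 2.5148) = -6.1753


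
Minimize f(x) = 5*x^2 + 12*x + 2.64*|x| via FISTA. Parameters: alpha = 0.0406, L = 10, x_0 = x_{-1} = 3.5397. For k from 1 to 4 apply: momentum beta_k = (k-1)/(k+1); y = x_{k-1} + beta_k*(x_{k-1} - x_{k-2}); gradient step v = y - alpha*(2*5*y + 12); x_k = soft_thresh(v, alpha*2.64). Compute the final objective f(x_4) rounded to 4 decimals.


FISTA on f(x) = 5*x^2 + 12*x + 2.64*|x|
L = 10, alpha = 0.0406
Iteration 1: beta = 0.0, y = 3.5397 + 0.0*(3.5397 - 3.5397) = 3.5397
  grad(y) = 47.397, v = y - alpha*grad = 1.6154
  prox(v) = soft_thresh(1.6154, 0.1072) = 1.5082
Iteration 2: beta = 0.3333, y = 1.5082 + 0.3333*(1.5082 - 3.5397) = 0.831
  grad(y) = 20.3103, v = y - alpha*grad = 0.0064
  prox(v) = soft_thresh(0.0064, 0.1072) = 0.0
Iteration 3: beta = 0.5, y = 0.0 + 0.5*(0.0 - 1.5082) = -0.7541
  grad(y) = 4.459, v = y - alpha*grad = -0.9351
  prox(v) = soft_thresh(-0.9351, 0.1072) = -0.828
Iteration 4: beta = 0.6, y = -0.828 + 0.6*(-0.828 - 0.0) = -1.3247
  grad(y) = -1.2472, v = y - alpha*grad = -1.2741
  prox(v) = soft_thresh(-1.2741, 0.1072) = -1.1669
f(x_4) = 5*(-1.1669)^2 + 12*(-1.1669) + 2.64*|-1.1669| = -4.1139


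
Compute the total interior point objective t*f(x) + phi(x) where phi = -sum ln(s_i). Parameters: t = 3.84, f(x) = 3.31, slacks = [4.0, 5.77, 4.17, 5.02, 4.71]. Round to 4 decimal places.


Step 1: Compute log-barrier.
ln values: [1.3863, 1.7527, 1.4279, 1.6134, 1.5497]
phi = -(1.3863 + 1.7527 + 1.4279 + 1.6134 + 1.5497) = -7.73
Step 2: Compute augmented objective.
t*f(x) = 3.84*3.31 = 12.7104
Total = 12.7104 - 7.73 = 4.9804


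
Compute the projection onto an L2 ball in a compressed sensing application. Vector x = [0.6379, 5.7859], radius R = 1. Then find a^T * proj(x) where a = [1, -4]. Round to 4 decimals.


Step 1: Compute ||x|| (intermediates to 6 decimals).
||x|| = sqrt(0.6379^2 + 5.7859^2) = 5.820958
Step 2: Project.
Since ||x|| > R, scale = R/||x|| = 1/5.820958 = 0.171793, proj(x) = scale * x
proj(x) = [0.109587, 0.993977]
Step 3: Dot product.
a^T * proj(x) = 1*0.109587 - 4*0.993977 = -3.8663


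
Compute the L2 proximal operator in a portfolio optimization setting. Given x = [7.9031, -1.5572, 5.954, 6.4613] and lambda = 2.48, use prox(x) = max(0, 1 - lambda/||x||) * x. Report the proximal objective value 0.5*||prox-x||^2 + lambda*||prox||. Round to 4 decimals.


Step 1: Compute ||x||.
||x|| = 11.9198
Step 2: Compute scaling factor.
scale = max(0, 1 - 2.48/11.9198) = 0.7919
Step 3: prox(x) = [6.2588, -1.2332, 4.7152, 5.117]
||prox(x)|| = 9.4398
Step 4: Proximal objective.
0.5*||prox-x||^2 = 3.0752
lambda*||prox|| = 23.4107
Total = 26.486


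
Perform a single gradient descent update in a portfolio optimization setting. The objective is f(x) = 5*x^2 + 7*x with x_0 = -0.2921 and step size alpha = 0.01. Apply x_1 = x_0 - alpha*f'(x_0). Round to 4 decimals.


We compute the gradient at x_0 and apply the update.
f'(x) = 10*x + 7
f'(-0.2921) = 10*-0.2921 + 7 = 4.079
x_1 = -0.2921 - 0.01*4.079 = -0.3329


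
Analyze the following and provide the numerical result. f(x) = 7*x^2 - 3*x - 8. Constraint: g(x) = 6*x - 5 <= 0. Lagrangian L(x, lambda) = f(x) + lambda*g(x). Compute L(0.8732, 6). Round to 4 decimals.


Step 1: Evaluate f(x).
f(0.8732) = 7*0.8732^2 - 3*0.8732 - 8 = -5.2823
Step 2: Evaluate g(x).
g(0.8732) = 6*0.8732 - 5 = 0.2392
Step 3: Compute Lagrangian.
L = -5.2823 + 6*0.2392 = -3.8471


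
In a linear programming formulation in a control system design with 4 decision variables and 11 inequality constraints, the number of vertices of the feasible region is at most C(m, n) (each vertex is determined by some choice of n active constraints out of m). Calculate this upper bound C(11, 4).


Each vertex corresponds to some choice of n active constraints out of m, so the number of vertices is at most C(m, n) = m! / (n!(m-n)!).
m = 11, n = 4
Numerator: 11 * 10 * 9 * 8
Denominator: 4! = 24
C(11, 4) = 330


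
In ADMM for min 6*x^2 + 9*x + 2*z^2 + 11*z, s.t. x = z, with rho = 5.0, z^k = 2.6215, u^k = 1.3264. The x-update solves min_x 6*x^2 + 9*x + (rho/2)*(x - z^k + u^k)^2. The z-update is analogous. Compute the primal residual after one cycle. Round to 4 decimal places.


ADMM iteration with rho = 5.0, z^k = 2.6215, u^k = 1.3264
Step 1: x-update.
Minimize 6*x^2 + 9*x + (5.0/2)*(x - 2.6215 + 1.3264)^2
FOC: (2*6 + 5.0)*x = -9 + 5.0*(2.6215 - 1.3264)
x^{k+1} = -0.1485
Step 2: z-update.
Minimize 2*z^2 + 11*z + (5.0/2)*(-0.1485 - z + 1.3264)^2
FOC: (2*2 + 5.0)*z = -11 + 5.0*(-0.1485 + 1.3264)
z^{k+1} = -0.5678
Step 3: u-update.
u^{k+1} = 1.3264 - 0.1485 + 0.5678 = 1.7457
Step 4: Primal residual = |-0.1485 + 0.5678| = 0.4193


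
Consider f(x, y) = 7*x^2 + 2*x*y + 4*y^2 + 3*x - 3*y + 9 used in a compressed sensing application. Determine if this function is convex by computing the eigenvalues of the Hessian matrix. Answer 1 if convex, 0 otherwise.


The Hessian of f(x,y) = 7*x^2 + 2*x*y + 4*y^2 + 3*x - 3*y + 9 is:
H = [[14, 2], [2, 8]]
Trace = 14 + 8 = 22
Determinant = 14*8 - (2)^2 = 108
Discriminant = (22)^2 - 4*108 = 52.0
Eigenvalues: lambda_1 = 7.3944, lambda_2 = 14.6056
The function is convex.

1


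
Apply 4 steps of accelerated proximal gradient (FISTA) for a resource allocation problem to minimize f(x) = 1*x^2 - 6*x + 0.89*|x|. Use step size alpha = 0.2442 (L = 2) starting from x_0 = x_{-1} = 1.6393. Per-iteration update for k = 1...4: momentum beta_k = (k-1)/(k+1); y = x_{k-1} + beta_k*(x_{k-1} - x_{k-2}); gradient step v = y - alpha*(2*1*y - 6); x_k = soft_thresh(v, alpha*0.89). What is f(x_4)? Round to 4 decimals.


FISTA on f(x) = 1*x^2 - 6*x + 0.89*|x|
L = 2, alpha = 0.2442
Iteration 1: beta = 0.0, y = 1.6393 + 0.0*(1.6393 - 1.6393) = 1.6393
  grad(y) = -2.7214, v = y - alpha*grad = 2.3039
  prox(v) = soft_thresh(2.3039, 0.2173) = 2.0865
Iteration 2: beta = 0.3333, y = 2.0865 + 0.3333*(2.0865 - 1.6393) = 2.2356
  grad(y) = -1.5288, v = y - alpha*grad = 2.6089
  prox(v) = soft_thresh(2.6089, 0.2173) = 2.3916
Iteration 3: beta = 0.5, y = 2.3916 + 0.5*(2.3916 - 2.0865) = 2.5441
  grad(y) = -0.9117, v = y - alpha*grad = 2.7668
  prox(v) = soft_thresh(2.7668, 0.2173) = 2.5494
Iteration 4: beta = 0.6, y = 2.5494 + 0.6*(2.5494 - 2.3916) = 2.6441
  grad(y) = -0.7117, v = y - alpha*grad = 2.8179
  prox(v) = soft_thresh(2.8179, 0.2173) = 2.6006
f(x_4) = 1*2.6006^2 - 6*2.6006 + 0.89*|2.6006| = -6.5259


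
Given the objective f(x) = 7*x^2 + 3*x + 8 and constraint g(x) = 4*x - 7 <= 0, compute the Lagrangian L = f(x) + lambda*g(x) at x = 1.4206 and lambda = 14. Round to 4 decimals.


Step 1: Evaluate f(x).
f(1.4206) = 7*1.4206^2 + 3*1.4206 + 8 = 26.3885
Step 2: Evaluate g(x).
g(1.4206) = 4*1.4206 - 7 = -1.3176
Step 3: Compute Lagrangian.
L = 26.3885 + 14*-1.3176 = 7.9421


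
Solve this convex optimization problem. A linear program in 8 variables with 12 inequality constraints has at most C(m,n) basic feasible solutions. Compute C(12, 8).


Each vertex corresponds to some choice of n active constraints out of m, so the number of vertices is at most C(m, n) = m! / (n!(m-n)!).
m = 12, n = 8
Numerator: 12 * 11 * 10 * 9 * 8 * 7 * 6 * 5
Denominator: 8! = 40320
C(12, 8) = 495


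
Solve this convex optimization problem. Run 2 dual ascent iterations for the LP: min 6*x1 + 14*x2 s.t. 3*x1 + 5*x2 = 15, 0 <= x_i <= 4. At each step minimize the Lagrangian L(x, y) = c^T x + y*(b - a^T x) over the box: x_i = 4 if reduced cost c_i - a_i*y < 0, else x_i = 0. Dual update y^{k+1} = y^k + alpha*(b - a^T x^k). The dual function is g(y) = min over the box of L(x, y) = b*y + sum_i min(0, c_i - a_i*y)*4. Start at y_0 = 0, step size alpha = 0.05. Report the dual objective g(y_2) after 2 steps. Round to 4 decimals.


Dual ascent for LP: min 6*x1 + 14*x2, 3*x1 + 5*x2 = 15, 0 <= x_i <= 4
Step 1: y^k = 0.0, reduced costs: (6.0, 14.0)
  x^k = (0.0, 0.0), subgradient = b - a^T x = 15.0
  y^{k+1} = 0.0 + 0.05*15.0 = 0.75
Step 2: y^k = 0.75, reduced costs: (3.75, 10.25)
  x^k = (0.0, 0.0), subgradient = b - a^T x = 15.0
  y^{k+1} = 0.75 + 0.05*15.0 = 1.5
Dual objective at y_2 = 1.5: reduced costs (1.5, 6.5), box minimizer x = (0.0, 0.0)
g(y_2) = b*y + (c1 - a1*y)*x1 + (c2 - a2*y)*x2 = 15*1.5 + 1.5*0.0 + 6.5*0.0 = 22.5 + 0.0 + 0.0 = 22.5


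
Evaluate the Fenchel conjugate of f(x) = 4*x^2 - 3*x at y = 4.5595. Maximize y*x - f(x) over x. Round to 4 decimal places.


f*(y) = sup_x {y*x - a*x^2 - b*x} = sup_x {(y-b)*x - a*x^2}
FOC: (y - b) - 2a*x = 0 => x* = (y - b)/(2a)
x* = (4.5595 + 3)/(2*4) = 0.9449
f*(4.5595) = (y-b)^2/(4a) = (4.5595 + 3)^2/(4*4)
= 57.146/16 = 3.5716


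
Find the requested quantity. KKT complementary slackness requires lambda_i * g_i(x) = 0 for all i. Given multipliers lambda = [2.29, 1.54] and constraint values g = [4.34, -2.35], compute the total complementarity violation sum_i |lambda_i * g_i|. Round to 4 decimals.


KKT complementary slackness check:
lambda_1 * g_1 = 2.29 * 4.34 = 9.9386
lambda_2 * g_2 = 1.54 * -2.35 = -3.619
Total violation = 9.9386 + 3.619 = 13.5576


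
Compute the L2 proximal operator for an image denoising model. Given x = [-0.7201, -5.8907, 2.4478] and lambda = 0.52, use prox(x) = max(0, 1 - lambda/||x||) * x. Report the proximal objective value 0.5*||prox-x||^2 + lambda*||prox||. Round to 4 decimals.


Step 1: Compute ||x||.
||x|| = 6.4195
Step 2: Compute scaling factor.
scale = max(0, 1 - 0.52/6.4195) = 0.919
Step 3: prox(x) = [-0.6618, -5.4135, 2.2495]
||prox(x)|| = 5.8995
Step 4: Proximal objective.
0.5*||prox-x||^2 = 0.1352
lambda*||prox|| = 3.0677
Total = 3.203


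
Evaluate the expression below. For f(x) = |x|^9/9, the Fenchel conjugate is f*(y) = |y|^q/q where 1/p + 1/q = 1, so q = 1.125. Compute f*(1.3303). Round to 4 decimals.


The conjugate exponent q satisfies 1/p + 1/q = 1.
p = 9, so q = 9/(9 - 1) = 1.125
|y|^q = 1.3303^1.125 = 1.3786
f*(1.3303) = 1.3786 / 1.125 = 1.2254


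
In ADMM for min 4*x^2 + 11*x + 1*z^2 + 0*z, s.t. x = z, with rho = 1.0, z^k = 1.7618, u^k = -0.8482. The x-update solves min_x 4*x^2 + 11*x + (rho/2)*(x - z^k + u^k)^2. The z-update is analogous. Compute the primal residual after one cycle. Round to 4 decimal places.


ADMM iteration with rho = 1.0, z^k = 1.7618, u^k = -0.8482
Step 1: x-update.
Minimize 4*x^2 + 11*x + (1.0/2)*(x - 1.7618 - 0.8482)^2
FOC: (2*4 + 1.0)*x = -11 + 1.0*(1.7618 + 0.8482)
x^{k+1} = -0.9322
Step 2: z-update.
Minimize 1*z^2 + 0*z + (1.0/2)*(-0.9322 - z - 0.8482)^2
FOC: (2*1 + 1.0)*z = 0 + 1.0*(-0.9322 - 0.8482)
z^{k+1} = -0.5935
Step 3: u-update.
u^{k+1} = -0.8482 - 0.9322 + 0.5935 = -1.1869
Step 4: Primal residual = |-0.9322 + 0.5935| = 0.3387


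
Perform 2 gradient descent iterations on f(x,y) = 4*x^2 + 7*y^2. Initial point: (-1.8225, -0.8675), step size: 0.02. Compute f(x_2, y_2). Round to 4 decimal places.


Gradient descent on f(x,y) = 4*x^2 + 7*y^2.
Starting point: (-1.8225, -0.8675), alpha = 0.02
Step 1: grad_x = 2*4*-1.8225 = -14.58, grad_y = 2*7*-0.8675 = -12.145
  x_1 = -1.8225 - 0.02*-14.58 = -1.5309
  y_1 = -0.8675 - 0.02*-12.145 = -0.6246
Step 2: grad_x = 2*4*-1.5309 = -12.2472, grad_y = 2*7*-0.6246 = -8.7444
  x_2 = -1.5309 - 0.02*-12.2472 = -1.286
  y_2 = -0.6246 - 0.02*-8.7444 = -0.4497
f(-1.286, -0.4497) = 4*(-1.286)^2 + 7*(-0.4497)^2 = 8.0304


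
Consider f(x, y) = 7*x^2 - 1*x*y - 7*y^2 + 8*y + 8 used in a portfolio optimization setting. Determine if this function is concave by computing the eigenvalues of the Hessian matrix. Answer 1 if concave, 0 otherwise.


The Hessian of f(x,y) = 7*x^2 - 1*x*y - 7*y^2 + 8*y + 8 is:
H = [[14, -1], [-1, -14]]
Trace = 14 - 14 = 0
Determinant = 14*-14 - (-1)^2 = -197
Discriminant = (0)^2 - 4*-197 = 788.0
Eigenvalues: lambda_1 = -14.0357, lambda_2 = 14.0357
The function is not concave.

0


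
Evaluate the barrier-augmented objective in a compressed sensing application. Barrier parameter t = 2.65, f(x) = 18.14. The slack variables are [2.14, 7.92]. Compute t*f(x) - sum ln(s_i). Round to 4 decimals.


Step 1: Compute log-barrier.
ln values: [0.7608, 2.0694]
phi = -(0.7608 + 2.0694) = -2.8302
Step 2: Compute augmented objective.
t*f(x) = 2.65*18.14 = 48.071
Total = 48.071 - 2.8302 = 45.2408


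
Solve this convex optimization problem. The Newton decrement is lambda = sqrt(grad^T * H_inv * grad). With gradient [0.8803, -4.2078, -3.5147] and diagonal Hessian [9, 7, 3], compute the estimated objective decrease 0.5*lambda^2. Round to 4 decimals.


Step 1: H is diagonal, so H^(-1) * g = [0.0978, -0.6011, -1.1716].
Step 2: g^T H^(-1) g = sum_i g_i^2 / H_ii
  = (0.8803)^2/9 + (-4.2078)^2/7 + (-3.5147)^2/3
  = 0.0861 + 2.5294 + 4.1177 = 6.7332
Step 3: Objective decrease = 0.5 * g^T H^(-1) g = 3.3666


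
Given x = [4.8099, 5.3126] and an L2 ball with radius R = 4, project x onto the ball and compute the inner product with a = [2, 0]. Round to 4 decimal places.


Step 1: Compute ||x|| (intermediates to 6 decimals).
||x|| = sqrt(4.8099^2 + 5.3126^2) = 7.166509
Step 2: Project.
Since ||x|| > R, scale = R/||x|| = 4/7.166509 = 0.558152, proj(x) = scale * x
proj(x) = [2.684655, 2.965238]
Step 3: Dot product.
a^T * proj(x) = 2*2.684655 + 0*2.965238 = 5.3693


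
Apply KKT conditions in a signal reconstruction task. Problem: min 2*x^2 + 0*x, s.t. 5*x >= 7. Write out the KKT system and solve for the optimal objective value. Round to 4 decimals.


Step 1: Try lambda = 0 (constraint inactive).
x_unc = 0/(2*2) = 0.0
Check: 5*0.0 = 0.0 < 7 -- violated!
Step 2: Constraint must be active: 5*x = 7
x* = 7/5 = 1.4
lambda = (2*2*1.4 + 0)/5 = 1.12
Step 3: Compute optimal value.
f(x*) = 2*1.4^2 + 0*1.4 = 3.92
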